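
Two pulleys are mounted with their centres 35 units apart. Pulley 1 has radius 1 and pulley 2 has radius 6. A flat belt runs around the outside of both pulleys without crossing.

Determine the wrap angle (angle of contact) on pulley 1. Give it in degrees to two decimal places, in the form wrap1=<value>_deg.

open belt: β = asin((r2−r1)/C) = asin(5/35) = 8.2132°
wrap1 = π − 2β = 163.5736°
wrap2 = π + 2β = 196.4264°

wrap1=163.57_deg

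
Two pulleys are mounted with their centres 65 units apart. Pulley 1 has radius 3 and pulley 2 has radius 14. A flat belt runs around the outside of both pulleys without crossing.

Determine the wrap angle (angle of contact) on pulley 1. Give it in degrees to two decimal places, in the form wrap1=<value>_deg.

wrap1=160.51_deg

open belt: β = asin((r2−r1)/C) = asin(11/65) = 9.7431°
wrap1 = π − 2β = 160.5138°
wrap2 = π + 2β = 199.4862°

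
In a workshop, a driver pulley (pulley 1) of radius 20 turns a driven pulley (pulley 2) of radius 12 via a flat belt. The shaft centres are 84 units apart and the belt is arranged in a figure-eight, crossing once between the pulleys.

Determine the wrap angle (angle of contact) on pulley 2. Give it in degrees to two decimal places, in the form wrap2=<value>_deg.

crossed belt: β = asin((r1+r2)/C) = asin(32/84) = 22.3927°
wrap1 = wrap2 = π + 2β = 224.7854°

wrap2=224.79_deg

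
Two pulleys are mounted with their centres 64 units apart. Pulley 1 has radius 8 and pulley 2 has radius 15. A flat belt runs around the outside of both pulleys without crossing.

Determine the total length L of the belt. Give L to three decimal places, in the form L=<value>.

L=201.023

open belt: β = asin((r2−r1)/C) = asin(7/64) = 6.2793°
wrap1 = π − 2β = 167.4414°
wrap2 = π + 2β = 192.5586°
tangent length = C·cosβ = 63.6160
L = r1·wrap1 + r2·wrap2 + 2·C·cosβ = 8·2.9224 + 15·3.3608 + 2·63.6160 = 201.0230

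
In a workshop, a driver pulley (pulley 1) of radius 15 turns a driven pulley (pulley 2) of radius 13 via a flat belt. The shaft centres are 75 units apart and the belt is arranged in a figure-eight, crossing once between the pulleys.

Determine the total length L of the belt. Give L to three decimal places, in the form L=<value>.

L=248.545

crossed belt: β = asin((r1+r2)/C) = asin(28/75) = 21.9213°
wrap1 = wrap2 = π + 2β = 223.8427°
tangent length = C·cosβ = 69.5773
L = (r1+r2)·wrap + 2·C·cosβ = 28·3.9068 + 2·69.5773 = 248.5448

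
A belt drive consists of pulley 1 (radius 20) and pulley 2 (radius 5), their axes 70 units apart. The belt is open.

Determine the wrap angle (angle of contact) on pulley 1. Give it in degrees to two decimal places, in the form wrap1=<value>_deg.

wrap1=204.75_deg

open belt: β = asin((r2−r1)/C) = asin(-15/70) = -12.3736°
wrap1 = π − 2β = 204.7473°
wrap2 = π + 2β = 155.2527°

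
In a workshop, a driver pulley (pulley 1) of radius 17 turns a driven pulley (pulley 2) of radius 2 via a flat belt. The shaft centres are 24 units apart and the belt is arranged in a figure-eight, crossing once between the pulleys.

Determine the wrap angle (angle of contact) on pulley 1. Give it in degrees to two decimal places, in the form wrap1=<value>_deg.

wrap1=284.68_deg

crossed belt: β = asin((r1+r2)/C) = asin(19/24) = 52.3415°
wrap1 = wrap2 = π + 2β = 284.6831°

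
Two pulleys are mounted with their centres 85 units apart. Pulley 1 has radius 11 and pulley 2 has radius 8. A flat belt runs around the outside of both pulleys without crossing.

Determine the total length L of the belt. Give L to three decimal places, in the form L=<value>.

L=229.796

open belt: β = asin((r2−r1)/C) = asin(-3/85) = -2.0226°
wrap1 = π − 2β = 184.0452°
wrap2 = π + 2β = 175.9548°
tangent length = C·cosβ = 84.9470
L = r1·wrap1 + r2·wrap2 + 2·C·cosβ = 11·3.2122 + 8·3.0710 + 2·84.9470 = 229.7962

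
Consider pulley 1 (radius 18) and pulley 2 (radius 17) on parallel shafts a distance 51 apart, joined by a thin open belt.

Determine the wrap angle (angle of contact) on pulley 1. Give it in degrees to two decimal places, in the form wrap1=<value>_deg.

open belt: β = asin((r2−r1)/C) = asin(-1/51) = -1.1235°
wrap1 = π − 2β = 182.2470°
wrap2 = π + 2β = 177.7530°

wrap1=182.25_deg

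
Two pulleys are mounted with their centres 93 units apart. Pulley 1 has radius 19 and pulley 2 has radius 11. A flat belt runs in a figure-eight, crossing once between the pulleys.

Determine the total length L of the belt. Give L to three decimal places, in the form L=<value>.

crossed belt: β = asin((r1+r2)/C) = asin(30/93) = 18.8191°
wrap1 = wrap2 = π + 2β = 217.6381°
tangent length = C·cosβ = 88.0284
L = (r1+r2)·wrap + 2·C·cosβ = 30·3.7985 + 2·88.0284 = 290.0119

L=290.012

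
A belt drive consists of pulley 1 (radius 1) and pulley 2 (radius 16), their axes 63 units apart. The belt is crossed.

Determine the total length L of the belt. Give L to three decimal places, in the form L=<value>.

L=184.023

crossed belt: β = asin((r1+r2)/C) = asin(17/63) = 15.6548°
wrap1 = wrap2 = π + 2β = 211.3096°
tangent length = C·cosβ = 60.6630
L = (r1+r2)·wrap + 2·C·cosβ = 17·3.6880 + 2·60.6630 = 184.0228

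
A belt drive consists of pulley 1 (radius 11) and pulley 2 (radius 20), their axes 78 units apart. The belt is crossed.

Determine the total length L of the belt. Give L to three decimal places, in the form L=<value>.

L=265.880

crossed belt: β = asin((r1+r2)/C) = asin(31/78) = 23.4180°
wrap1 = wrap2 = π + 2β = 226.8360°
tangent length = C·cosβ = 71.5751
L = (r1+r2)·wrap + 2·C·cosβ = 31·3.9590 + 2·71.5751 = 265.8803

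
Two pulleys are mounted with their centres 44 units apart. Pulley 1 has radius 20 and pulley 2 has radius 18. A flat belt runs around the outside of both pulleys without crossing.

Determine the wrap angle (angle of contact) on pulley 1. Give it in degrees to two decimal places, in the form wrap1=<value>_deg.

open belt: β = asin((r2−r1)/C) = asin(-2/44) = -2.6053°
wrap1 = π − 2β = 185.2105°
wrap2 = π + 2β = 174.7895°

wrap1=185.21_deg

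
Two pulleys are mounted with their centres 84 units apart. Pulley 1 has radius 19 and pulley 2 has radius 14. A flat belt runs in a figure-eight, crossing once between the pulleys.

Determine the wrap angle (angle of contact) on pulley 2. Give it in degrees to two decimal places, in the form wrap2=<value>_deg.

crossed belt: β = asin((r1+r2)/C) = asin(33/84) = 23.1324°
wrap1 = wrap2 = π + 2β = 226.2648°

wrap2=226.26_deg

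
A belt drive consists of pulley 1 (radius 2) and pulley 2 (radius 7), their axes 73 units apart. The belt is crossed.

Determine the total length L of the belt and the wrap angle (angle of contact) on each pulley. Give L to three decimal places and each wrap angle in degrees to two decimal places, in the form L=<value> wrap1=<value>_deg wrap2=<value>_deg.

L=175.385 wrap1=194.16_deg wrap2=194.16_deg

crossed belt: β = asin((r1+r2)/C) = asin(9/73) = 7.0819°
wrap1 = wrap2 = π + 2β = 194.1638°
tangent length = C·cosβ = 72.4431
L = (r1+r2)·wrap + 2·C·cosβ = 9·3.3888 + 2·72.4431 = 175.3853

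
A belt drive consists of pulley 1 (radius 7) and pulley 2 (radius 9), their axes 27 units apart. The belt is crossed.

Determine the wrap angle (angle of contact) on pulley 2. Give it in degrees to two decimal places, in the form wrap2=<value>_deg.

wrap2=252.68_deg

crossed belt: β = asin((r1+r2)/C) = asin(16/27) = 36.3412°
wrap1 = wrap2 = π + 2β = 252.6824°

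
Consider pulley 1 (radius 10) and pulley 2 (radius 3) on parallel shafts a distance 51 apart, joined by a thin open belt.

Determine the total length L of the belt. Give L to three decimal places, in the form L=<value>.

L=143.803

open belt: β = asin((r2−r1)/C) = asin(-7/51) = -7.8890°
wrap1 = π − 2β = 195.7781°
wrap2 = π + 2β = 164.2219°
tangent length = C·cosβ = 50.5173
L = r1·wrap1 + r2·wrap2 + 2·C·cosβ = 10·3.4170 + 3·2.8662 + 2·50.5173 = 143.8030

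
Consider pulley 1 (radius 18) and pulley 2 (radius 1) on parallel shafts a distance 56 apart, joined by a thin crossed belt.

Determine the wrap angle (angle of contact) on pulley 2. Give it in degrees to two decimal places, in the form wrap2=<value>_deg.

crossed belt: β = asin((r1+r2)/C) = asin(19/56) = 19.8334°
wrap1 = wrap2 = π + 2β = 219.6667°

wrap2=219.67_deg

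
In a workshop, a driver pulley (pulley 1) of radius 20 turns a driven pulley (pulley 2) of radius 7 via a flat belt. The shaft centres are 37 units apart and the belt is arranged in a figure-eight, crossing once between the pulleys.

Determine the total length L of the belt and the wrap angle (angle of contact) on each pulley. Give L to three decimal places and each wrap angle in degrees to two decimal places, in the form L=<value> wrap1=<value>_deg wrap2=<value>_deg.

L=179.587 wrap1=273.73_deg wrap2=273.73_deg

crossed belt: β = asin((r1+r2)/C) = asin(27/37) = 46.8637°
wrap1 = wrap2 = π + 2β = 273.7275°
tangent length = C·cosβ = 25.2982
L = (r1+r2)·wrap + 2·C·cosβ = 27·4.7774 + 2·25.2982 = 179.5875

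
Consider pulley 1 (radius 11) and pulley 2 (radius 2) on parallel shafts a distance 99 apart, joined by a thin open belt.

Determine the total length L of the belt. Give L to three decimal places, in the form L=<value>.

open belt: β = asin((r2−r1)/C) = asin(-9/99) = -5.2159°
wrap1 = π − 2β = 190.4318°
wrap2 = π + 2β = 169.5682°
tangent length = C·cosβ = 98.5901
L = r1·wrap1 + r2·wrap2 + 2·C·cosβ = 11·3.3237 + 2·2.9595 + 2·98.5901 = 239.6595

L=239.659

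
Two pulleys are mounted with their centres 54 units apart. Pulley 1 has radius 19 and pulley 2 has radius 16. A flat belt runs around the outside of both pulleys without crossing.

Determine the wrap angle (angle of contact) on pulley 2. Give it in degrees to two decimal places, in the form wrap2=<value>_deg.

open belt: β = asin((r2−r1)/C) = asin(-3/54) = -3.1847°
wrap1 = π − 2β = 186.3695°
wrap2 = π + 2β = 173.6305°

wrap2=173.63_deg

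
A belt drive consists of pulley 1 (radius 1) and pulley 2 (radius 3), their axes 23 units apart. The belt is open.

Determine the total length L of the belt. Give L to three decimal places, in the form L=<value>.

L=58.740

open belt: β = asin((r2−r1)/C) = asin(2/23) = 4.9885°
wrap1 = π − 2β = 170.0229°
wrap2 = π + 2β = 189.9771°
tangent length = C·cosβ = 22.9129
L = r1·wrap1 + r2·wrap2 + 2·C·cosβ = 1·2.9675 + 3·3.3157 + 2·22.9129 = 58.7404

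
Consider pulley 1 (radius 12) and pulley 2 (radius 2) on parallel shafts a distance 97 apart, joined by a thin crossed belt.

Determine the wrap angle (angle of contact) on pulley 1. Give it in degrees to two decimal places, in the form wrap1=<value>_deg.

crossed belt: β = asin((r1+r2)/C) = asin(14/97) = 8.2985°
wrap1 = wrap2 = π + 2β = 196.5970°

wrap1=196.60_deg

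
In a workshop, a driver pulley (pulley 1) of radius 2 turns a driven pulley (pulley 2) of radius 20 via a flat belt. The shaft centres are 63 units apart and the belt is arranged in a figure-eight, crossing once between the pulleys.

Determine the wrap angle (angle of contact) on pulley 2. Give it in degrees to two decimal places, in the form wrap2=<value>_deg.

crossed belt: β = asin((r1+r2)/C) = asin(22/63) = 20.4388°
wrap1 = wrap2 = π + 2β = 220.8776°

wrap2=220.88_deg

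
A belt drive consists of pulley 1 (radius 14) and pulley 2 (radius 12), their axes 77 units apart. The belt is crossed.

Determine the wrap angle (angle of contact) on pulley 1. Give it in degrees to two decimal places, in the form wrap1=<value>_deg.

wrap1=219.47_deg

crossed belt: β = asin((r1+r2)/C) = asin(26/77) = 19.7345°
wrap1 = wrap2 = π + 2β = 219.4690°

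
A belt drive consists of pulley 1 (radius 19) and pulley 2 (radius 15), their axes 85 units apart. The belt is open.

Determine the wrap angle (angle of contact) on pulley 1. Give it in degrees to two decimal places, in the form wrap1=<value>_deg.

wrap1=185.39_deg

open belt: β = asin((r2−r1)/C) = asin(-4/85) = -2.6973°
wrap1 = π − 2β = 185.3945°
wrap2 = π + 2β = 174.6055°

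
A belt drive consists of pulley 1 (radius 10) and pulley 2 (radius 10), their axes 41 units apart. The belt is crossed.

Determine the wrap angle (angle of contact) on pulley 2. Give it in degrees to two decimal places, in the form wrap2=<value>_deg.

wrap2=238.39_deg

crossed belt: β = asin((r1+r2)/C) = asin(20/41) = 29.1964°
wrap1 = wrap2 = π + 2β = 238.3928°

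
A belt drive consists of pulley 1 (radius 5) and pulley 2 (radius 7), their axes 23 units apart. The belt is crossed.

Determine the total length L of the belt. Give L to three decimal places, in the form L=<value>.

crossed belt: β = asin((r1+r2)/C) = asin(12/23) = 31.4490°
wrap1 = wrap2 = π + 2β = 242.8980°
tangent length = C·cosβ = 19.6214
L = (r1+r2)·wrap + 2·C·cosβ = 12·4.2394 + 2·19.6214 = 90.1153

L=90.115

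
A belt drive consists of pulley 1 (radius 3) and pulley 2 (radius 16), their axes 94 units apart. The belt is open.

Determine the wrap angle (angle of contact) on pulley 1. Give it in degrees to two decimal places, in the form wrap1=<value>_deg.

wrap1=164.10_deg

open belt: β = asin((r2−r1)/C) = asin(13/94) = 7.9494°
wrap1 = π − 2β = 164.1013°
wrap2 = π + 2β = 195.8987°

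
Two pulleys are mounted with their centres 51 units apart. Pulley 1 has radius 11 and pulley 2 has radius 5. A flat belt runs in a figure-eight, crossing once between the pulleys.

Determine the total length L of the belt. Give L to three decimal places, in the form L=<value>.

L=157.328

crossed belt: β = asin((r1+r2)/C) = asin(16/51) = 18.2839°
wrap1 = wrap2 = π + 2β = 216.5678°
tangent length = C·cosβ = 48.4252
L = (r1+r2)·wrap + 2·C·cosβ = 16·3.7798 + 2·48.4252 = 157.3275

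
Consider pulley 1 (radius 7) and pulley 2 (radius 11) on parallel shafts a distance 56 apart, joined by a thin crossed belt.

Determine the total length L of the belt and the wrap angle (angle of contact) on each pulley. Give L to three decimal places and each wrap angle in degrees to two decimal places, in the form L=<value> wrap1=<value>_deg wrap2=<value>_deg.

L=174.386 wrap1=217.50_deg wrap2=217.50_deg

crossed belt: β = asin((r1+r2)/C) = asin(18/56) = 18.7493°
wrap1 = wrap2 = π + 2β = 217.4987°
tangent length = C·cosβ = 53.0283
L = (r1+r2)·wrap + 2·C·cosβ = 18·3.7961 + 2·53.0283 = 174.3858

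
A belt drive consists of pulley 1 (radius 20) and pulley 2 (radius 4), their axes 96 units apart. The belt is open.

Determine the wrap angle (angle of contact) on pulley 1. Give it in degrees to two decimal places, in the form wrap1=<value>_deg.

open belt: β = asin((r2−r1)/C) = asin(-16/96) = -9.5941°
wrap1 = π − 2β = 199.1881°
wrap2 = π + 2β = 160.8119°

wrap1=199.19_deg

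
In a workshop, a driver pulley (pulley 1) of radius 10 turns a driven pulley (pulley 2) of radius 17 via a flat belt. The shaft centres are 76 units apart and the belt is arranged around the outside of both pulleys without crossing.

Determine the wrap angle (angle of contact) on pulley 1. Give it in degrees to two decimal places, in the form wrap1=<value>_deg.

open belt: β = asin((r2−r1)/C) = asin(7/76) = 5.2847°
wrap1 = π − 2β = 169.4305°
wrap2 = π + 2β = 190.5695°

wrap1=169.43_deg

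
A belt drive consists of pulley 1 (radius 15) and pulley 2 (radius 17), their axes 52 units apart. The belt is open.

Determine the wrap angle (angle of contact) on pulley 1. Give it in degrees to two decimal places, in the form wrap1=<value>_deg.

open belt: β = asin((r2−r1)/C) = asin(2/52) = 2.2042°
wrap1 = π − 2β = 175.5915°
wrap2 = π + 2β = 184.4085°

wrap1=175.59_deg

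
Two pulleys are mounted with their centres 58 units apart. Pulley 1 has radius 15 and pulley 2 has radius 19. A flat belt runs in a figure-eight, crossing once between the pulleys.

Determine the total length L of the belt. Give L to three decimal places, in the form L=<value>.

crossed belt: β = asin((r1+r2)/C) = asin(34/58) = 35.8883°
wrap1 = wrap2 = π + 2β = 251.7766°
tangent length = C·cosβ = 46.9894
L = (r1+r2)·wrap + 2·C·cosβ = 34·4.3943 + 2·46.9894 = 243.3860

L=243.386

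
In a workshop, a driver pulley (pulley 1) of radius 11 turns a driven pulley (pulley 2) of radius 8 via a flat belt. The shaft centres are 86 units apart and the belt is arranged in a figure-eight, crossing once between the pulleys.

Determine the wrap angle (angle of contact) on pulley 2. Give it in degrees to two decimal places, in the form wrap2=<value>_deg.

wrap2=205.53_deg

crossed belt: β = asin((r1+r2)/C) = asin(19/86) = 12.7637°
wrap1 = wrap2 = π + 2β = 205.5274°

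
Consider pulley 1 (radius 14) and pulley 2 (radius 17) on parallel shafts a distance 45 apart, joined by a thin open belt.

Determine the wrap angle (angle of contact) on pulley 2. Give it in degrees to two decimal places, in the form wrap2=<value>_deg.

open belt: β = asin((r2−r1)/C) = asin(3/45) = 3.8226°
wrap1 = π − 2β = 172.3549°
wrap2 = π + 2β = 187.6451°

wrap2=187.65_deg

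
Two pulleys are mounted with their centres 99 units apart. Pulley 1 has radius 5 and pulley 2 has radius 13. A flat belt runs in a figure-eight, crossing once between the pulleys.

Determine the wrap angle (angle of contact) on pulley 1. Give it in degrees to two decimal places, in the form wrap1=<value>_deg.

crossed belt: β = asin((r1+r2)/C) = asin(18/99) = 10.4757°
wrap1 = wrap2 = π + 2β = 200.9514°

wrap1=200.95_deg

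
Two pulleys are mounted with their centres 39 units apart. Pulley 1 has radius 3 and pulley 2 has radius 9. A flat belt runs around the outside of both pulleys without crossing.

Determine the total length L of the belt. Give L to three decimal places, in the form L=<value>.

open belt: β = asin((r2−r1)/C) = asin(6/39) = 8.8499°
wrap1 = π − 2β = 162.3002°
wrap2 = π + 2β = 197.6998°
tangent length = C·cosβ = 38.5357
L = r1·wrap1 + r2·wrap2 + 2·C·cosβ = 3·2.8327 + 9·3.4505 + 2·38.5357 = 116.6240

L=116.624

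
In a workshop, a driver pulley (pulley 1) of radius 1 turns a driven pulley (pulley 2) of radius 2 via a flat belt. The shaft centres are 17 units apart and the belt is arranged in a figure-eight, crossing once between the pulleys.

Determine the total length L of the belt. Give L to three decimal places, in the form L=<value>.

L=43.956

crossed belt: β = asin((r1+r2)/C) = asin(3/17) = 10.1642°
wrap1 = wrap2 = π + 2β = 200.3285°
tangent length = C·cosβ = 16.7332
L = (r1+r2)·wrap + 2·C·cosβ = 3·3.4964 + 2·16.7332 = 43.9556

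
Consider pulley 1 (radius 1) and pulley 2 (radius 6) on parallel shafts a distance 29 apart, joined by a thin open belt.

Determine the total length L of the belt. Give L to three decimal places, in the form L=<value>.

L=80.855

open belt: β = asin((r2−r1)/C) = asin(5/29) = 9.9282°
wrap1 = π − 2β = 160.1436°
wrap2 = π + 2β = 199.8564°
tangent length = C·cosβ = 28.5657
L = r1·wrap1 + r2·wrap2 + 2·C·cosβ = 1·2.7950 + 6·3.4882 + 2·28.5657 = 80.8554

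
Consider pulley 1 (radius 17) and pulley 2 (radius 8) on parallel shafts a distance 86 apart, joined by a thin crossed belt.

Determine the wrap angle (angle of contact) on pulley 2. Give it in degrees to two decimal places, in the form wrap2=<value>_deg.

wrap2=213.80_deg

crossed belt: β = asin((r1+r2)/C) = asin(25/86) = 16.8997°
wrap1 = wrap2 = π + 2β = 213.7995°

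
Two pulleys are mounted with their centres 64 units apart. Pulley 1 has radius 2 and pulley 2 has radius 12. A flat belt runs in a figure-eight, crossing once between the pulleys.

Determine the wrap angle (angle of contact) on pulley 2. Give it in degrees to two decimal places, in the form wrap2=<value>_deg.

wrap2=205.27_deg

crossed belt: β = asin((r1+r2)/C) = asin(14/64) = 12.6356°
wrap1 = wrap2 = π + 2β = 205.2713°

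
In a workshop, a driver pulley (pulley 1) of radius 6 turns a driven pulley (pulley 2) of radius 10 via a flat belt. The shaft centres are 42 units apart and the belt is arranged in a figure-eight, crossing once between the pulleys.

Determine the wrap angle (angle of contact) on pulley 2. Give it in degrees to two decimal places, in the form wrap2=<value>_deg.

wrap2=224.79_deg

crossed belt: β = asin((r1+r2)/C) = asin(16/42) = 22.3927°
wrap1 = wrap2 = π + 2β = 224.7854°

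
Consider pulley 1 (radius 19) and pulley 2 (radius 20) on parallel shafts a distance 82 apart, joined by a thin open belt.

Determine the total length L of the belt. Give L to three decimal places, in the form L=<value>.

L=286.534

open belt: β = asin((r2−r1)/C) = asin(1/82) = 0.6987°
wrap1 = π − 2β = 178.6025°
wrap2 = π + 2β = 181.3975°
tangent length = C·cosβ = 81.9939
L = r1·wrap1 + r2·wrap2 + 2·C·cosβ = 19·3.1172 + 20·3.1660 + 2·81.9939 = 286.5343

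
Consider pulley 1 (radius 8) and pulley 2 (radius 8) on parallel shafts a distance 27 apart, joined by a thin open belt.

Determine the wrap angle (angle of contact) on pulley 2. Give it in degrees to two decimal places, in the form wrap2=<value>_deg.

open belt: β = asin((r2−r1)/C) = asin(0/27) = 0.0000°
wrap1 = π − 2β = 180.0000°
wrap2 = π + 2β = 180.0000°

wrap2=180.00_deg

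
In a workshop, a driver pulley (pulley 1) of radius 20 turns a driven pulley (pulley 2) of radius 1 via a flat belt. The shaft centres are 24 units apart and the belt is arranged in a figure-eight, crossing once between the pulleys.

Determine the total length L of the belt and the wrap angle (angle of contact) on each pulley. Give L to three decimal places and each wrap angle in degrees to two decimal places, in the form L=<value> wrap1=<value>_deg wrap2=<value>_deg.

crossed belt: β = asin((r1+r2)/C) = asin(21/24) = 61.0450°
wrap1 = wrap2 = π + 2β = 302.0900°
tangent length = C·cosβ = 11.6190
L = (r1+r2)·wrap + 2·C·cosβ = 21·5.2725 + 2·11.6190 = 133.9597

L=133.960 wrap1=302.09_deg wrap2=302.09_deg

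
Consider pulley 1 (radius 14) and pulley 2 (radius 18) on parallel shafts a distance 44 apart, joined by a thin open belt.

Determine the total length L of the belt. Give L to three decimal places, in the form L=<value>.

open belt: β = asin((r2−r1)/C) = asin(4/44) = 5.2159°
wrap1 = π − 2β = 169.5682°
wrap2 = π + 2β = 190.4318°
tangent length = C·cosβ = 43.8178
L = r1·wrap1 + r2·wrap2 + 2·C·cosβ = 14·2.9595 + 18·3.3237 + 2·43.8178 = 188.8949

L=188.895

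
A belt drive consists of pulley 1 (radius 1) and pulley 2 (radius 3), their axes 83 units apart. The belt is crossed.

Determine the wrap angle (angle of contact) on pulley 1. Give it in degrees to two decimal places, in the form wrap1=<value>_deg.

wrap1=185.52_deg

crossed belt: β = asin((r1+r2)/C) = asin(4/83) = 2.7623°
wrap1 = wrap2 = π + 2β = 185.5246°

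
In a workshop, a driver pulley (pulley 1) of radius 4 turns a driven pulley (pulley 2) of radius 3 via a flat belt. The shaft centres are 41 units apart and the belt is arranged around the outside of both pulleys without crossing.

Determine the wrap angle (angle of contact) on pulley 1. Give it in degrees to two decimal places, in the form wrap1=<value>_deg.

wrap1=182.80_deg

open belt: β = asin((r2−r1)/C) = asin(-1/41) = -1.3976°
wrap1 = π − 2β = 182.7952°
wrap2 = π + 2β = 177.2048°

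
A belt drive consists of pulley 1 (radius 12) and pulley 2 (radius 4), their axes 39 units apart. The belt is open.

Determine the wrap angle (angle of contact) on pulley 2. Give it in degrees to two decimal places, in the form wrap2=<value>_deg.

wrap2=156.33_deg

open belt: β = asin((r2−r1)/C) = asin(-8/39) = -11.8370°
wrap1 = π − 2β = 203.6740°
wrap2 = π + 2β = 156.3260°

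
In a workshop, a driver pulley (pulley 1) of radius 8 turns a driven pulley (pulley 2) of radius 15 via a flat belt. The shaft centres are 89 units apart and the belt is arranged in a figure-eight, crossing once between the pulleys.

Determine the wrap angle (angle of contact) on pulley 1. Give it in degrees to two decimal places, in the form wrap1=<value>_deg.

wrap1=209.95_deg

crossed belt: β = asin((r1+r2)/C) = asin(23/89) = 14.9767°
wrap1 = wrap2 = π + 2β = 209.9535°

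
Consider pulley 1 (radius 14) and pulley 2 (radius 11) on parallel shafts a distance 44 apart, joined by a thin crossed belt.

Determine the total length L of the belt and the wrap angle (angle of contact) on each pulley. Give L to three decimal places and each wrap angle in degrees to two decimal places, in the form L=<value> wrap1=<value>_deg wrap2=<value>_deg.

crossed belt: β = asin((r1+r2)/C) = asin(25/44) = 34.6235°
wrap1 = wrap2 = π + 2β = 249.2471°
tangent length = C·cosβ = 36.2077
L = (r1+r2)·wrap + 2·C·cosβ = 25·4.3502 + 2·36.2077 = 181.1700

L=181.170 wrap1=249.25_deg wrap2=249.25_deg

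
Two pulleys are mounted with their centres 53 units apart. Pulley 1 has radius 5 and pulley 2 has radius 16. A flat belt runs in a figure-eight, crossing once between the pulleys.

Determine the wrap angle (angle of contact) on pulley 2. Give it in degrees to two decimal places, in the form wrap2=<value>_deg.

crossed belt: β = asin((r1+r2)/C) = asin(21/53) = 23.3425°
wrap1 = wrap2 = π + 2β = 226.6850°

wrap2=226.68_deg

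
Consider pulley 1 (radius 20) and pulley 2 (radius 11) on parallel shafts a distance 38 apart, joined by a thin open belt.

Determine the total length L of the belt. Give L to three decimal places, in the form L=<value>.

open belt: β = asin((r2−r1)/C) = asin(-9/38) = -13.7002°
wrap1 = π − 2β = 207.4005°
wrap2 = π + 2β = 152.5995°
tangent length = C·cosβ = 36.9188
L = r1·wrap1 + r2·wrap2 + 2·C·cosβ = 20·3.6198 + 11·2.6634 + 2·36.9188 = 175.5311

L=175.531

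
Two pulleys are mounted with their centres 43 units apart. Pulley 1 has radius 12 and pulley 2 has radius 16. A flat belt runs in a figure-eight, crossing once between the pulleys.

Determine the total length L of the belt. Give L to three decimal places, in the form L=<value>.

crossed belt: β = asin((r1+r2)/C) = asin(28/43) = 40.6293°
wrap1 = wrap2 = π + 2β = 261.2587°
tangent length = C·cosβ = 32.6343
L = (r1+r2)·wrap + 2·C·cosβ = 28·4.5598 + 2·32.6343 = 192.9437

L=192.944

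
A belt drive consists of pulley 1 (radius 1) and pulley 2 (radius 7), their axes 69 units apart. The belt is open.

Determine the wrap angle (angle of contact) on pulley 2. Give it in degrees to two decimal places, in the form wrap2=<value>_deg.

wrap2=189.98_deg

open belt: β = asin((r2−r1)/C) = asin(6/69) = 4.9885°
wrap1 = π − 2β = 170.0229°
wrap2 = π + 2β = 189.9771°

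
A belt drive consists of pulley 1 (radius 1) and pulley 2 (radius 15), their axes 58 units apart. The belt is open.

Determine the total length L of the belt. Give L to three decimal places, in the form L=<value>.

L=169.661

open belt: β = asin((r2−r1)/C) = asin(14/58) = 13.9680°
wrap1 = π − 2β = 152.0641°
wrap2 = π + 2β = 207.9359°
tangent length = C·cosβ = 56.2850
L = r1·wrap1 + r2·wrap2 + 2·C·cosβ = 1·2.6540 + 15·3.6292 + 2·56.2850 = 169.6615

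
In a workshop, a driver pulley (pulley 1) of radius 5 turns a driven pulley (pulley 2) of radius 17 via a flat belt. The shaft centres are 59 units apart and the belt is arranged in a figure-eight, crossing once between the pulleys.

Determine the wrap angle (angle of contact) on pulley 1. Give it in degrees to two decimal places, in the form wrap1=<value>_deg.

crossed belt: β = asin((r1+r2)/C) = asin(22/59) = 21.8934°
wrap1 = wrap2 = π + 2β = 223.7869°

wrap1=223.79_deg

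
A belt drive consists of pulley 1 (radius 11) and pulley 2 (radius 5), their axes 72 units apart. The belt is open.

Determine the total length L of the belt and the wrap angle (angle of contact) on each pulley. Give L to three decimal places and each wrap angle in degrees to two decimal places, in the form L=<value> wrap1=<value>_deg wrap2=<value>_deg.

open belt: β = asin((r2−r1)/C) = asin(-6/72) = -4.7802°
wrap1 = π − 2β = 189.5604°
wrap2 = π + 2β = 170.4396°
tangent length = C·cosβ = 71.7496
L = r1·wrap1 + r2·wrap2 + 2·C·cosβ = 11·3.3085 + 5·2.9747 + 2·71.7496 = 194.7658

L=194.766 wrap1=189.56_deg wrap2=170.44_deg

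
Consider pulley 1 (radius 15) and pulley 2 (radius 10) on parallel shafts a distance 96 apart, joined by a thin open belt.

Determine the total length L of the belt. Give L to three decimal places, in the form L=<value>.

open belt: β = asin((r2−r1)/C) = asin(-5/96) = -2.9855°
wrap1 = π − 2β = 185.9710°
wrap2 = π + 2β = 174.0290°
tangent length = C·cosβ = 95.8697
L = r1·wrap1 + r2·wrap2 + 2·C·cosβ = 15·3.2458 + 10·3.0374 + 2·95.8697 = 270.8003

L=270.800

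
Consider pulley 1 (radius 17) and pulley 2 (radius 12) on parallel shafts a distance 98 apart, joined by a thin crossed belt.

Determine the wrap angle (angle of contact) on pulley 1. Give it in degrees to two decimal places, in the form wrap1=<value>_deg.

wrap1=214.43_deg

crossed belt: β = asin((r1+r2)/C) = asin(29/98) = 17.2126°
wrap1 = wrap2 = π + 2β = 214.4252°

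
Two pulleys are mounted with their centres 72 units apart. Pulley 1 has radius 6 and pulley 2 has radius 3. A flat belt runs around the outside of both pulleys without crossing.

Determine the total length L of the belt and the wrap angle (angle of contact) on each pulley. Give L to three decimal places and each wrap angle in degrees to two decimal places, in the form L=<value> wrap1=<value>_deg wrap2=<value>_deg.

L=172.399 wrap1=184.78_deg wrap2=175.22_deg

open belt: β = asin((r2−r1)/C) = asin(-3/72) = -2.3880°
wrap1 = π − 2β = 184.7760°
wrap2 = π + 2β = 175.2240°
tangent length = C·cosβ = 71.9375
L = r1·wrap1 + r2·wrap2 + 2·C·cosβ = 6·3.2250 + 3·3.0582 + 2·71.9375 = 172.3994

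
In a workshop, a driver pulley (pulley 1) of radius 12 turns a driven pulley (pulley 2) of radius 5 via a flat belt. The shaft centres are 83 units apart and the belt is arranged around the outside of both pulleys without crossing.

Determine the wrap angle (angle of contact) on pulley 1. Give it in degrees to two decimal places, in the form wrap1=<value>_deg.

open belt: β = asin((r2−r1)/C) = asin(-7/83) = -4.8379°
wrap1 = π − 2β = 189.6758°
wrap2 = π + 2β = 170.3242°

wrap1=189.68_deg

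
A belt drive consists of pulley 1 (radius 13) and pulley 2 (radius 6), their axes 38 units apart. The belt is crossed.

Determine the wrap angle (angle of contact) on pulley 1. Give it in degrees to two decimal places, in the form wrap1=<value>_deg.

crossed belt: β = asin((r1+r2)/C) = asin(19/38) = 30.0000°
wrap1 = wrap2 = π + 2β = 240.0000°

wrap1=240.00_deg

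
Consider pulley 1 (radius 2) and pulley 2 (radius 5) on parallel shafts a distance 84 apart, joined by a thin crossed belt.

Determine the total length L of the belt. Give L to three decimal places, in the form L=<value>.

crossed belt: β = asin((r1+r2)/C) = asin(7/84) = 4.7802°
wrap1 = wrap2 = π + 2β = 189.5604°
tangent length = C·cosβ = 83.7078
L = (r1+r2)·wrap + 2·C·cosβ = 7·3.3085 + 2·83.7078 = 190.5748

L=190.575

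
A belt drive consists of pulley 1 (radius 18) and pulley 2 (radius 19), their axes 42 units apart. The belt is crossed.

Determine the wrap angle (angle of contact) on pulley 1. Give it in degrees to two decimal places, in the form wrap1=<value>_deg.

wrap1=303.51_deg

crossed belt: β = asin((r1+r2)/C) = asin(37/42) = 61.7575°
wrap1 = wrap2 = π + 2β = 303.5149°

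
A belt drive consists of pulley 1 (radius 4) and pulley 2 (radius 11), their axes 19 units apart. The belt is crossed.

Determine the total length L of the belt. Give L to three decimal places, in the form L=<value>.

crossed belt: β = asin((r1+r2)/C) = asin(15/19) = 52.1364°
wrap1 = wrap2 = π + 2β = 284.2727°
tangent length = C·cosβ = 11.6619
L = (r1+r2)·wrap + 2·C·cosβ = 15·4.9615 + 2·11.6619 = 97.7462

L=97.746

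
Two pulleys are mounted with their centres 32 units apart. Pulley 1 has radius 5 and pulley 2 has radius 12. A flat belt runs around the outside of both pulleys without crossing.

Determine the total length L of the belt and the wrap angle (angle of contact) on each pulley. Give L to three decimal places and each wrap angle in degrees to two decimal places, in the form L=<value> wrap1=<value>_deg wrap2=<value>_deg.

open belt: β = asin((r2−r1)/C) = asin(7/32) = 12.6356°
wrap1 = π − 2β = 154.7287°
wrap2 = π + 2β = 205.2713°
tangent length = C·cosβ = 31.2250
L = r1·wrap1 + r2·wrap2 + 2·C·cosβ = 5·2.7005 + 12·3.5827 + 2·31.2250 = 118.9445

L=118.945 wrap1=154.73_deg wrap2=205.27_deg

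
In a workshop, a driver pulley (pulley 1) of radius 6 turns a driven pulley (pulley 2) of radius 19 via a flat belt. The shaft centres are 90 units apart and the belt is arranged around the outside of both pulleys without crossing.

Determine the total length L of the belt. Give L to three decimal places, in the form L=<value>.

open belt: β = asin((r2−r1)/C) = asin(13/90) = 8.3051°
wrap1 = π − 2β = 163.3898°
wrap2 = π + 2β = 196.6102°
tangent length = C·cosβ = 89.0562
L = r1·wrap1 + r2·wrap2 + 2·C·cosβ = 6·2.8517 + 19·3.4315 + 2·89.0562 = 260.4209

L=260.421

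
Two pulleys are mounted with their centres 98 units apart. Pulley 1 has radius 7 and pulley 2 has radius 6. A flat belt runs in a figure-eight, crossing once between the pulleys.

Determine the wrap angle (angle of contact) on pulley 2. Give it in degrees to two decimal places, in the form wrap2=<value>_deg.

wrap2=195.25_deg

crossed belt: β = asin((r1+r2)/C) = asin(13/98) = 7.6229°
wrap1 = wrap2 = π + 2β = 195.2459°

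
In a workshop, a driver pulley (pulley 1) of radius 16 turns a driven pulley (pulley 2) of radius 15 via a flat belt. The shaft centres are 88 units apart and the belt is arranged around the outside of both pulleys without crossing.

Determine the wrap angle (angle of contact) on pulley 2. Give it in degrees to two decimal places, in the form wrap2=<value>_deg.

wrap2=178.70_deg

open belt: β = asin((r2−r1)/C) = asin(-1/88) = -0.6511°
wrap1 = π − 2β = 181.3022°
wrap2 = π + 2β = 178.6978°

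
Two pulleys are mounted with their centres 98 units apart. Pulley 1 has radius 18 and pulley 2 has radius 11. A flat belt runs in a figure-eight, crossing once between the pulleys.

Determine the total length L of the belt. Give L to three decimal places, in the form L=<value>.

L=295.752

crossed belt: β = asin((r1+r2)/C) = asin(29/98) = 17.2126°
wrap1 = wrap2 = π + 2β = 214.4252°
tangent length = C·cosβ = 93.6109
L = (r1+r2)·wrap + 2·C·cosβ = 29·3.7424 + 2·93.6109 = 295.7522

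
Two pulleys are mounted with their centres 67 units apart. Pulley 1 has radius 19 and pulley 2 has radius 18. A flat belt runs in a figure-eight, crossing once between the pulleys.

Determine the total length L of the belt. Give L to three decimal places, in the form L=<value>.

L=271.246

crossed belt: β = asin((r1+r2)/C) = asin(37/67) = 33.5207°
wrap1 = wrap2 = π + 2β = 247.0415°
tangent length = C·cosβ = 55.8570
L = (r1+r2)·wrap + 2·C·cosβ = 37·4.3117 + 2·55.8570 = 271.2463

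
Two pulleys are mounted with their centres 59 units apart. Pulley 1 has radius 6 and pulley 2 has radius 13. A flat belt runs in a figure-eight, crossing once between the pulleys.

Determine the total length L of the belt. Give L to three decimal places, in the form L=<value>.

L=183.864

crossed belt: β = asin((r1+r2)/C) = asin(19/59) = 18.7860°
wrap1 = wrap2 = π + 2β = 217.5719°
tangent length = C·cosβ = 55.8570
L = (r1+r2)·wrap + 2·C·cosβ = 19·3.7973 + 2·55.8570 = 183.8635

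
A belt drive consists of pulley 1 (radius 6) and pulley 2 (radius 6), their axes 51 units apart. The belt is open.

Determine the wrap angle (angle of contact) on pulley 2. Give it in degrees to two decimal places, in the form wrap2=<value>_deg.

wrap2=180.00_deg

open belt: β = asin((r2−r1)/C) = asin(0/51) = 0.0000°
wrap1 = π − 2β = 180.0000°
wrap2 = π + 2β = 180.0000°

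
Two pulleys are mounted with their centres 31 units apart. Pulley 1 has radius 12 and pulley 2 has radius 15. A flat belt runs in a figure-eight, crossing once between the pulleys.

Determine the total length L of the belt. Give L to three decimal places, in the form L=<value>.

L=172.373

crossed belt: β = asin((r1+r2)/C) = asin(27/31) = 60.5713°
wrap1 = wrap2 = π + 2β = 301.1426°
tangent length = C·cosβ = 15.2315
L = (r1+r2)·wrap + 2·C·cosβ = 27·5.2559 + 2·15.2315 = 172.3732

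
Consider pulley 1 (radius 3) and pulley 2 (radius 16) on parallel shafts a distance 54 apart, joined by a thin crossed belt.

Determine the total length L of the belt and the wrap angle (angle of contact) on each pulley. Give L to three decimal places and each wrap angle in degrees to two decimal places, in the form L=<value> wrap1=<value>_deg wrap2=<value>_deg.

L=174.447 wrap1=221.20_deg wrap2=221.20_deg

crossed belt: β = asin((r1+r2)/C) = asin(19/54) = 20.6006°
wrap1 = wrap2 = π + 2β = 221.2012°
tangent length = C·cosβ = 50.5470
L = (r1+r2)·wrap + 2·C·cosβ = 19·3.8607 + 2·50.5470 = 174.4471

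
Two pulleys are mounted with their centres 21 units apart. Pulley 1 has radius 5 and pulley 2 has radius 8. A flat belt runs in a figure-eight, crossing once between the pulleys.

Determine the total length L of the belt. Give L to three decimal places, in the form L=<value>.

L=91.181

crossed belt: β = asin((r1+r2)/C) = asin(13/21) = 38.2466°
wrap1 = wrap2 = π + 2β = 256.4932°
tangent length = C·cosβ = 16.4924
L = (r1+r2)·wrap + 2·C·cosβ = 13·4.4767 + 2·16.4924 = 91.1813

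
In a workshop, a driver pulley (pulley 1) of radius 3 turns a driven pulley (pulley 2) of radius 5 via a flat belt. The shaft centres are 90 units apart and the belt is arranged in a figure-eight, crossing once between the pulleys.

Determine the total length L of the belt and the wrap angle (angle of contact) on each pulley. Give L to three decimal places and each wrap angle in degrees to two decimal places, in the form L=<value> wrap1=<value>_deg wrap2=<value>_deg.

L=205.844 wrap1=190.20_deg wrap2=190.20_deg

crossed belt: β = asin((r1+r2)/C) = asin(8/90) = 5.0997°
wrap1 = wrap2 = π + 2β = 190.1994°
tangent length = C·cosβ = 89.6437
L = (r1+r2)·wrap + 2·C·cosβ = 8·3.3196 + 2·89.6437 = 205.8443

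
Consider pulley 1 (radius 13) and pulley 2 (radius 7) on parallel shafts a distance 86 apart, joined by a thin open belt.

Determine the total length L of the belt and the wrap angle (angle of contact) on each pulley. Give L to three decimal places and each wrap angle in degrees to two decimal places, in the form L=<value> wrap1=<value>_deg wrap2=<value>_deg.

L=235.251 wrap1=188.00_deg wrap2=172.00_deg

open belt: β = asin((r2−r1)/C) = asin(-6/86) = -4.0006°
wrap1 = π − 2β = 188.0013°
wrap2 = π + 2β = 171.9987°
tangent length = C·cosβ = 85.7904
L = r1·wrap1 + r2·wrap2 + 2·C·cosβ = 13·3.2812 + 7·3.0019 + 2·85.7904 = 235.2506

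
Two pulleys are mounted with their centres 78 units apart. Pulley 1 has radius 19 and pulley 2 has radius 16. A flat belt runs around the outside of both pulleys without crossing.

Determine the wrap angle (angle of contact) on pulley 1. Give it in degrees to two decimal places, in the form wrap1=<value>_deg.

open belt: β = asin((r2−r1)/C) = asin(-3/78) = -2.2042°
wrap1 = π − 2β = 184.4085°
wrap2 = π + 2β = 175.5915°

wrap1=184.41_deg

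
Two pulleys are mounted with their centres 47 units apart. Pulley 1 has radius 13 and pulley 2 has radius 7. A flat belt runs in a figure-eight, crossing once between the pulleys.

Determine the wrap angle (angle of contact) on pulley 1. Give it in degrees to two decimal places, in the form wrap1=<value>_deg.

wrap1=230.37_deg

crossed belt: β = asin((r1+r2)/C) = asin(20/47) = 25.1843°
wrap1 = wrap2 = π + 2β = 230.3687°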